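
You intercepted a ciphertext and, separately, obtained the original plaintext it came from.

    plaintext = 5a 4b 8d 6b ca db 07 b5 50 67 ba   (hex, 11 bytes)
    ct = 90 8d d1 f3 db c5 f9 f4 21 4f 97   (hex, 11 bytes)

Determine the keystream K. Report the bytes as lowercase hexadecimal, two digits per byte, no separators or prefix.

Since ct = plaintext ⊕ K, XORing both sides with plaintext gives K = plaintext ⊕ ct.
5a xor 90 = ca
4b xor 8d = c6
8d xor d1 = 5c
6b xor f3 = 98
ca xor db = 11
db xor c5 = 1e
07 xor f9 = fe
b5 xor f4 = 41
50 xor 21 = 71
67 xor 4f = 28
ba xor 97 = 2d

cac65c98111efe4171282d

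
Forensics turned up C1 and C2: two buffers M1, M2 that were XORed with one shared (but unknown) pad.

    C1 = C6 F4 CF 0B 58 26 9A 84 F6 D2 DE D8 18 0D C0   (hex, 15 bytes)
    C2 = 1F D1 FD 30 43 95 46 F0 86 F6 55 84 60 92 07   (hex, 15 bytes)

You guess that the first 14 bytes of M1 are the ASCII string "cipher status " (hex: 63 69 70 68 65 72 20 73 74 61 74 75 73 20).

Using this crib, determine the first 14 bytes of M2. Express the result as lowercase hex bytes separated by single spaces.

First, C1 ⊕ C2 = (M1 ⊕ K) ⊕ (M2 ⊕ K) = M1 ⊕ M2, so the key drops out. Then M2 = (M1 ⊕ M2) ⊕ M1 over the first 14 bytes.
byte 0: (c6 xor 1f) xor 63 = d9 xor 63 = ba
byte 1: (f4 xor d1) xor 69 = 25 xor 69 = 4c
byte 2: (cf xor fd) xor 70 = 32 xor 70 = 42
byte 3: (0b xor 30) xor 68 = 3b xor 68 = 53
byte 4: (58 xor 43) xor 65 = 1b xor 65 = 7e
byte 5: (26 xor 95) xor 72 = b3 xor 72 = c1
byte 6: (9a xor 46) xor 20 = dc xor 20 = fc
byte 7: (84 xor f0) xor 73 = 74 xor 73 = 07
byte 8: (f6 xor 86) xor 74 = 70 xor 74 = 04
byte 9: (d2 xor f6) xor 61 = 24 xor 61 = 45
byte 10: (de xor 55) xor 74 = 8b xor 74 = ff
byte 11: (d8 xor 84) xor 75 = 5c xor 75 = 29
byte 12: (18 xor 60) xor 73 = 78 xor 73 = 0b
byte 13: (0d xor 92) xor 20 = 9f xor 20 = bf

ba 4c 42 53 7e c1 fc 07 04 45 ff 29 0b bf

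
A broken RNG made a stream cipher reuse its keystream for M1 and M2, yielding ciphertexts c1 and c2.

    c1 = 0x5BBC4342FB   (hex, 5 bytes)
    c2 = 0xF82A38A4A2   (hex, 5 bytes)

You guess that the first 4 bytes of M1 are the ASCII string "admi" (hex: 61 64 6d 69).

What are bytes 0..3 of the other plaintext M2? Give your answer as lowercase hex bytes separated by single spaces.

c2 f2 16 8f

First, c1 ⊕ c2 = (M1 ⊕ K) ⊕ (M2 ⊕ K) = M1 ⊕ M2, so the key drops out. Then M2 = (M1 ⊕ M2) ⊕ M1 over the first 4 bytes.
byte 0: (5b xor f8) xor 61 = a3 xor 61 = c2
byte 1: (bc xor 2a) xor 64 = 96 xor 64 = f2
byte 2: (43 xor 38) xor 6d = 7b xor 6d = 16
byte 3: (42 xor a4) xor 69 = e6 xor 69 = 8f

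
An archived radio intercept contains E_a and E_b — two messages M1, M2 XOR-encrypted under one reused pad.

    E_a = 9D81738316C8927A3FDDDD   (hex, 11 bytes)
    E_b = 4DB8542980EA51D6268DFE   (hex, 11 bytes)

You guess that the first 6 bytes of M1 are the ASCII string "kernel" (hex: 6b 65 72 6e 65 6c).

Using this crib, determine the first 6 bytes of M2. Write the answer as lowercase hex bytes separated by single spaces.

First, E_a ⊕ E_b = (M1 ⊕ K) ⊕ (M2 ⊕ K) = M1 ⊕ M2, so the key drops out. Then M2 = (M1 ⊕ M2) ⊕ M1 over the first 6 bytes.
byte 0: (9d xor 4d) xor 6b = d0 xor 6b = bb
byte 1: (81 xor b8) xor 65 = 39 xor 65 = 5c
byte 2: (73 xor 54) xor 72 = 27 xor 72 = 55
byte 3: (83 xor 29) xor 6e = aa xor 6e = c4
byte 4: (16 xor 80) xor 65 = 96 xor 65 = f3
byte 5: (c8 xor ea) xor 6c = 22 xor 6c = 4e

bb 5c 55 c4 f3 4e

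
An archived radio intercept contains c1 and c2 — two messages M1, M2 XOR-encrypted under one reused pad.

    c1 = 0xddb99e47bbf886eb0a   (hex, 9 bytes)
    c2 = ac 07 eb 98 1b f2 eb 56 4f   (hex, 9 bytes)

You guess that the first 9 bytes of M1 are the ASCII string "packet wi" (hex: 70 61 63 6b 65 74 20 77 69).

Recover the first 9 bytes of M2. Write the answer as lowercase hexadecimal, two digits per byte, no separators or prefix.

01df16b4c57e4dca2c

First, c1 ⊕ c2 = (M1 ⊕ K) ⊕ (M2 ⊕ K) = M1 ⊕ M2, so the key drops out. Then M2 = (M1 ⊕ M2) ⊕ M1 over the first 9 bytes.
byte 0: (dd XOR ac) XOR 70 = 71 XOR 70 = 01
byte 1: (b9 XOR 07) XOR 61 = be XOR 61 = df
byte 2: (9e XOR eb) XOR 63 = 75 XOR 63 = 16
byte 3: (47 XOR 98) XOR 6b = df XOR 6b = b4
byte 4: (bb XOR 1b) XOR 65 = a0 XOR 65 = c5
byte 5: (f8 XOR f2) XOR 74 = 0a XOR 74 = 7e
byte 6: (86 XOR eb) XOR 20 = 6d XOR 20 = 4d
byte 7: (eb XOR 56) XOR 77 = bd XOR 77 = ca
byte 8: (0a XOR 4f) XOR 69 = 45 XOR 69 = 2c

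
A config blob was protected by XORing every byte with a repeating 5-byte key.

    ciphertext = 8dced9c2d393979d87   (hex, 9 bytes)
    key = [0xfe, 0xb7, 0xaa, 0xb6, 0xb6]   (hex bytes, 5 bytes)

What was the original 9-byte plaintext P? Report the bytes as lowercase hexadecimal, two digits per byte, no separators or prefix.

The 5-byte key repeats, so the effective keystream is fe b7 aa b6 b6 fe b7 aa b6.
byte 0: 8d xor fe = 73
byte 1: ce xor b7 = 79
byte 2: d9 xor aa = 73
byte 3: c2 xor b6 = 74
byte 4: d3 xor b6 = 65
byte 5: 93 xor fe = 6d
byte 6: 97 xor b7 = 20
byte 7: 9d xor aa = 37
byte 8: 87 xor b6 = 31

73797374656d203731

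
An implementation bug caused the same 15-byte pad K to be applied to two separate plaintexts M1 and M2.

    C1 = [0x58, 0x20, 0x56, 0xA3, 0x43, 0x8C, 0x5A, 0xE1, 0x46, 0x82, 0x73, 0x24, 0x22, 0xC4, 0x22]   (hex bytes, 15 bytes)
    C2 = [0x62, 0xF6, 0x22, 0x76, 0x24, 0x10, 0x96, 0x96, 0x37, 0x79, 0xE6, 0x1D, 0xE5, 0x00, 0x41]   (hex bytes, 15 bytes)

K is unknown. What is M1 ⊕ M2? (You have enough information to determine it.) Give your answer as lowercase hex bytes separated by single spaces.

C1 ⊕ C2 = (M1 ⊕ K) ⊕ (M2 ⊕ K) = M1 ⊕ M2 — the shared key cancels under XOR.
01011000 ⊕ 01100010 = 00111010
00100000 ⊕ 11110110 = 11010110
01010110 ⊕ 00100010 = 01110100
10100011 ⊕ 01110110 = 11010101
01000011 ⊕ 00100100 = 01100111
10001100 ⊕ 00010000 = 10011100
01011010 ⊕ 10010110 = 11001100
11100001 ⊕ 10010110 = 01110111
01000110 ⊕ 00110111 = 01110001
10000010 ⊕ 01111001 = 11111011
01110011 ⊕ 11100110 = 10010101
00100100 ⊕ 00011101 = 00111001
00100010 ⊕ 11100101 = 11000111
11000100 ⊕ 00000000 = 11000100
00100010 ⊕ 01000001 = 01100011

3a d6 74 d5 67 9c cc 77 71 fb 95 39 c7 c4 63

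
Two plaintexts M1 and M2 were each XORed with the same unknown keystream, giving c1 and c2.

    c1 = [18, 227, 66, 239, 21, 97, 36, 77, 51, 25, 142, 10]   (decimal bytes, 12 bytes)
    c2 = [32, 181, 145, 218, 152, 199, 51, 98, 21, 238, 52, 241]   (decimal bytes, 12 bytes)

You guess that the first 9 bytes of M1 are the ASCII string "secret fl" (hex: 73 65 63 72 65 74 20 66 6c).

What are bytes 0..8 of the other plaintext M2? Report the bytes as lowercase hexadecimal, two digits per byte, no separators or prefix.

First, c1 ⊕ c2 = (M1 ⊕ K) ⊕ (M2 ⊕ K) = M1 ⊕ M2, so the key drops out. Then M2 = (M1 ⊕ M2) ⊕ M1 over the first 9 bytes.
byte 0: (12 ⊕ 20) ⊕ 73 = 32 ⊕ 73 = 41
byte 1: (e3 ⊕ b5) ⊕ 65 = 56 ⊕ 65 = 33
byte 2: (42 ⊕ 91) ⊕ 63 = d3 ⊕ 63 = b0
byte 3: (ef ⊕ da) ⊕ 72 = 35 ⊕ 72 = 47
byte 4: (15 ⊕ 98) ⊕ 65 = 8d ⊕ 65 = e8
byte 5: (61 ⊕ c7) ⊕ 74 = a6 ⊕ 74 = d2
byte 6: (24 ⊕ 33) ⊕ 20 = 17 ⊕ 20 = 37
byte 7: (4d ⊕ 62) ⊕ 66 = 2f ⊕ 66 = 49
byte 8: (33 ⊕ 15) ⊕ 6c = 26 ⊕ 6c = 4a

4133b047e8d237494a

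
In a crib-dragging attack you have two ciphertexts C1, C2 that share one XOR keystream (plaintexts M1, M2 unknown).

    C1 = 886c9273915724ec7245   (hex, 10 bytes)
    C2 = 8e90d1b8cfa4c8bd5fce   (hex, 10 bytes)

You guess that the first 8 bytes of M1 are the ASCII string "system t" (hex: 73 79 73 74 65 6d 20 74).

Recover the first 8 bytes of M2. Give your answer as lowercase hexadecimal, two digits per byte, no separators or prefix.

758530bf3b9ecc25

First, C1 ⊕ C2 = (M1 ⊕ K) ⊕ (M2 ⊕ K) = M1 ⊕ M2, so the key drops out. Then M2 = (M1 ⊕ M2) ⊕ M1 over the first 8 bytes.
byte 0: (88 xor 8e) xor 73 = 06 xor 73 = 75
byte 1: (6c xor 90) xor 79 = fc xor 79 = 85
byte 2: (92 xor d1) xor 73 = 43 xor 73 = 30
byte 3: (73 xor b8) xor 74 = cb xor 74 = bf
byte 4: (91 xor cf) xor 65 = 5e xor 65 = 3b
byte 5: (57 xor a4) xor 6d = f3 xor 6d = 9e
byte 6: (24 xor c8) xor 20 = ec xor 20 = cc
byte 7: (ec xor bd) xor 74 = 51 xor 74 = 25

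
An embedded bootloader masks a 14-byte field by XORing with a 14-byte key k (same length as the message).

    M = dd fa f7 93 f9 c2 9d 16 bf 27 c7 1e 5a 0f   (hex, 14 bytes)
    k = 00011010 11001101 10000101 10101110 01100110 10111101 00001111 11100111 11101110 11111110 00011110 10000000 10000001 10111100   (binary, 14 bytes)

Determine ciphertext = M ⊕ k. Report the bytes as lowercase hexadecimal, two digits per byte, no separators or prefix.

dd ^ 1a = c7
fa ^ cd = 37
f7 ^ 85 = 72
93 ^ ae = 3d
f9 ^ 66 = 9f
c2 ^ bd = 7f
9d ^ 0f = 92
16 ^ e7 = f1
bf ^ ee = 51
27 ^ fe = d9
c7 ^ 1e = d9
1e ^ 80 = 9e
5a ^ 81 = db
0f ^ bc = b3

c737723d9f7f92f151d9d99edbb3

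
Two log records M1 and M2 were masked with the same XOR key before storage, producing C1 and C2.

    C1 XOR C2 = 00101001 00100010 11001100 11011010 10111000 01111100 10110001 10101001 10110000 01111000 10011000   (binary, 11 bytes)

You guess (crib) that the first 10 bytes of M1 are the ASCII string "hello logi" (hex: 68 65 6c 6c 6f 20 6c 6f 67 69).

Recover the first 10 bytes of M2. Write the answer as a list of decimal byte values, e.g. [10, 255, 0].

[65, 71, 160, 182, 215, 92, 221, 198, 215, 17]

Since C1 ⊕ C2 = M1 ⊕ M2, XORing with the guessed M1 bytes yields the corresponding M2 bytes: M2 = (C1 ⊕ C2) ⊕ M1.
byte 0:  41 XOR 104 =  65
byte 1:  34 XOR 101 =  71
byte 2: 204 XOR 108 = 160
byte 3: 218 XOR 108 = 182
byte 4: 184 XOR 111 = 215
byte 5: 124 XOR  32 =  92
byte 6: 177 XOR 108 = 221
byte 7: 169 XOR 111 = 198
byte 8: 176 XOR 103 = 215
byte 9: 120 XOR 105 =  17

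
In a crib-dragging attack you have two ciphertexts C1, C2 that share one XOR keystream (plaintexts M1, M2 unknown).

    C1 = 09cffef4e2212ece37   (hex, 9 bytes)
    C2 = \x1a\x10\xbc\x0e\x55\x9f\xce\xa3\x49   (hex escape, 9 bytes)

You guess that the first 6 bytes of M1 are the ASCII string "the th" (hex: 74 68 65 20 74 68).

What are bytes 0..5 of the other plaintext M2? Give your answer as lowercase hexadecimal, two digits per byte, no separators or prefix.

67b727dac3d6

First, C1 ⊕ C2 = (M1 ⊕ K) ⊕ (M2 ⊕ K) = M1 ⊕ M2, so the key drops out. Then M2 = (M1 ⊕ M2) ⊕ M1 over the first 6 bytes.
byte 0: (09 xor 1a) xor 74 = 13 xor 74 = 67
byte 1: (cf xor 10) xor 68 = df xor 68 = b7
byte 2: (fe xor bc) xor 65 = 42 xor 65 = 27
byte 3: (f4 xor 0e) xor 20 = fa xor 20 = da
byte 4: (e2 xor 55) xor 74 = b7 xor 74 = c3
byte 5: (21 xor 9f) xor 68 = be xor 68 = d6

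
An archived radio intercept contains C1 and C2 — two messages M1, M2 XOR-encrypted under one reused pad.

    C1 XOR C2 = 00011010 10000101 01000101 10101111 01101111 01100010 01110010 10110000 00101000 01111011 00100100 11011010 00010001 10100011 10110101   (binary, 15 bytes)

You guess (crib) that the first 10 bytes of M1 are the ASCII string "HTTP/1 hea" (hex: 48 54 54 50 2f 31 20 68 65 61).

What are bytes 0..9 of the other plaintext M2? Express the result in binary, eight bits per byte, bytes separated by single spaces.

Since C1 ⊕ C2 = M1 ⊕ M2, XORing with the guessed M1 bytes yields the corresponding M2 bytes: M2 = (C1 ⊕ C2) ⊕ M1.
1a xor 48 = 52
85 xor 54 = d1
45 xor 54 = 11
af xor 50 = ff
6f xor 2f = 40
62 xor 31 = 53
72 xor 20 = 52
b0 xor 68 = d8
28 xor 65 = 4d
7b xor 61 = 1a

01010010 11010001 00010001 11111111 01000000 01010011 01010010 11011000 01001101 00011010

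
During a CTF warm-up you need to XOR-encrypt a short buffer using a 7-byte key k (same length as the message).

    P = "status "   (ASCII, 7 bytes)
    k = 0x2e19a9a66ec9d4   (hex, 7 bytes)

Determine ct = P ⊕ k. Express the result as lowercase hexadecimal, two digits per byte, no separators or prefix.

5d6dc8d21bbaf4

73 ^ 2e = 5d
74 ^ 19 = 6d
61 ^ a9 = c8
74 ^ a6 = d2
75 ^ 6e = 1b
73 ^ c9 = ba
20 ^ d4 = f4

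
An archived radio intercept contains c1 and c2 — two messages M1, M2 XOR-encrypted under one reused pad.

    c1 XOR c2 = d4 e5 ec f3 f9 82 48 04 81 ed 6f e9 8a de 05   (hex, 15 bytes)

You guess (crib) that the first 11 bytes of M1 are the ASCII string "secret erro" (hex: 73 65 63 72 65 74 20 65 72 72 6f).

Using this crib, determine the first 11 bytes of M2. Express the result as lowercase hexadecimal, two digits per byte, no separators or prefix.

a7808f819cf66861f39f00

Since c1 ⊕ c2 = M1 ⊕ M2, XORing with the guessed M1 bytes yields the corresponding M2 bytes: M2 = (c1 ⊕ c2) ⊕ M1.
byte 0: d4 ⊕ 73 = a7
byte 1: e5 ⊕ 65 = 80
byte 2: ec ⊕ 63 = 8f
byte 3: f3 ⊕ 72 = 81
byte 4: f9 ⊕ 65 = 9c
byte 5: 82 ⊕ 74 = f6
byte 6: 48 ⊕ 20 = 68
byte 7: 04 ⊕ 65 = 61
byte 8: 81 ⊕ 72 = f3
byte 9: ed ⊕ 72 = 9f
byte 10: 6f ⊕ 6f = 00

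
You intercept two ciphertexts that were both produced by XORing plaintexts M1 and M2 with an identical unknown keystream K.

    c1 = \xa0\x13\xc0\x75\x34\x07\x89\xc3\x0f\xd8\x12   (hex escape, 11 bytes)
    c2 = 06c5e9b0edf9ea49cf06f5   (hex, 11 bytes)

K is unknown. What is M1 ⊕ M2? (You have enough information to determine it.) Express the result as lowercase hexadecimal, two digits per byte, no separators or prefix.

a6d629c5d9fe638ac0dee7

c1 ⊕ c2 = (M1 ⊕ K) ⊕ (M2 ⊕ K) = M1 ⊕ M2 — the shared key cancels under XOR.
a0 ^ 06 = a6
13 ^ c5 = d6
c0 ^ e9 = 29
75 ^ b0 = c5
34 ^ ed = d9
07 ^ f9 = fe
89 ^ ea = 63
c3 ^ 49 = 8a
0f ^ cf = c0
d8 ^ 06 = de
12 ^ f5 = e7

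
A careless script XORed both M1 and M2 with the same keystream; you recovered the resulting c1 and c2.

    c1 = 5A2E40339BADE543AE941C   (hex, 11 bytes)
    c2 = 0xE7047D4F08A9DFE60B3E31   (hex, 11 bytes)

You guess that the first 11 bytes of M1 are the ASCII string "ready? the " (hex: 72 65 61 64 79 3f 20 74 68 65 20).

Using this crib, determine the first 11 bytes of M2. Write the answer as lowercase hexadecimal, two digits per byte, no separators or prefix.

First, c1 ⊕ c2 = (M1 ⊕ K) ⊕ (M2 ⊕ K) = M1 ⊕ M2, so the key drops out. Then M2 = (M1 ⊕ M2) ⊕ M1 over the first 11 bytes.
byte 0: (5a ⊕ e7) ⊕ 72 = bd ⊕ 72 = cf
byte 1: (2e ⊕ 04) ⊕ 65 = 2a ⊕ 65 = 4f
byte 2: (40 ⊕ 7d) ⊕ 61 = 3d ⊕ 61 = 5c
byte 3: (33 ⊕ 4f) ⊕ 64 = 7c ⊕ 64 = 18
byte 4: (9b ⊕ 08) ⊕ 79 = 93 ⊕ 79 = ea
byte 5: (ad ⊕ a9) ⊕ 3f = 04 ⊕ 3f = 3b
byte 6: (e5 ⊕ df) ⊕ 20 = 3a ⊕ 20 = 1a
byte 7: (43 ⊕ e6) ⊕ 74 = a5 ⊕ 74 = d1
byte 8: (ae ⊕ 0b) ⊕ 68 = a5 ⊕ 68 = cd
byte 9: (94 ⊕ 3e) ⊕ 65 = aa ⊕ 65 = cf
byte 10: (1c ⊕ 31) ⊕ 20 = 2d ⊕ 20 = 0d

cf4f5c18ea3b1ad1cdcf0d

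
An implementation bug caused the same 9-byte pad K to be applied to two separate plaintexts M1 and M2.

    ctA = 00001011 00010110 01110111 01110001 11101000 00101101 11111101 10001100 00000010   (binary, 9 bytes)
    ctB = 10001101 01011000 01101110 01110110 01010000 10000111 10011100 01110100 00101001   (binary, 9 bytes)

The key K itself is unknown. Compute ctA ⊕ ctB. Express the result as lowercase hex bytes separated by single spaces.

86 4e 19 07 b8 aa 61 f8 2b

ctA ⊕ ctB = (M1 ⊕ K) ⊕ (M2 ⊕ K) = M1 ⊕ M2 — the shared key cancels under XOR.
0b ^ 8d = 86
16 ^ 58 = 4e
77 ^ 6e = 19
71 ^ 76 = 07
e8 ^ 50 = b8
2d ^ 87 = aa
fd ^ 9c = 61
8c ^ 74 = f8
02 ^ 29 = 2b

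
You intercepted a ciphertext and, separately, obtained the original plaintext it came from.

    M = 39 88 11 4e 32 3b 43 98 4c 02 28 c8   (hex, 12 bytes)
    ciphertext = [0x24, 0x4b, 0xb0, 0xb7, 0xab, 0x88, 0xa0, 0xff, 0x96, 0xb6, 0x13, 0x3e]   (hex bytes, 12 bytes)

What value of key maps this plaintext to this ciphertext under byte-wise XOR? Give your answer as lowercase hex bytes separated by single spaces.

Since ciphertext = M ⊕ key, XORing both sides with M gives key = M ⊕ ciphertext.
39 xor 24 = 1d
88 xor 4b = c3
11 xor b0 = a1
4e xor b7 = f9
32 xor ab = 99
3b xor 88 = b3
43 xor a0 = e3
98 xor ff = 67
4c xor 96 = da
02 xor b6 = b4
28 xor 13 = 3b
c8 xor 3e = f6

1d c3 a1 f9 99 b3 e3 67 da b4 3b f6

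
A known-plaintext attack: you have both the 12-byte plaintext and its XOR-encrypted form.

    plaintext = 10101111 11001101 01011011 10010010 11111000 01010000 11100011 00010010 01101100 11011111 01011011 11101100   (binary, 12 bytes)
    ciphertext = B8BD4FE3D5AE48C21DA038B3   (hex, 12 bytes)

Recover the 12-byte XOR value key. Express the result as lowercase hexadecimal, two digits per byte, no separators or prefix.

Since ciphertext = plaintext ⊕ key, XORing both sides with plaintext gives key = plaintext ⊕ ciphertext.
byte 0: af ^ b8 = 17
byte 1: cd ^ bd = 70
byte 2: 5b ^ 4f = 14
byte 3: 92 ^ e3 = 71
byte 4: f8 ^ d5 = 2d
byte 5: 50 ^ ae = fe
byte 6: e3 ^ 48 = ab
byte 7: 12 ^ c2 = d0
byte 8: 6c ^ 1d = 71
byte 9: df ^ a0 = 7f
byte 10: 5b ^ 38 = 63
byte 11: ec ^ b3 = 5f

177014712dfeabd0717f635f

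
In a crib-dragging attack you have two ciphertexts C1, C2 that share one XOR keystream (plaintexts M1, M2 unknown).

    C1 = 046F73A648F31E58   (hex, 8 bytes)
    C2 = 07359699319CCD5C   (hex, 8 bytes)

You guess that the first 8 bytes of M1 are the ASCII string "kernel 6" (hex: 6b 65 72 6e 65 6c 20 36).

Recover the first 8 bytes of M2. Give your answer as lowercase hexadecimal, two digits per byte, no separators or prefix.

First, C1 ⊕ C2 = (M1 ⊕ K) ⊕ (M2 ⊕ K) = M1 ⊕ M2, so the key drops out. Then M2 = (M1 ⊕ M2) ⊕ M1 over the first 8 bytes.
byte 0: (04 XOR 07) XOR 6b = 03 XOR 6b = 68
byte 1: (6f XOR 35) XOR 65 = 5a XOR 65 = 3f
byte 2: (73 XOR 96) XOR 72 = e5 XOR 72 = 97
byte 3: (a6 XOR 99) XOR 6e = 3f XOR 6e = 51
byte 4: (48 XOR 31) XOR 65 = 79 XOR 65 = 1c
byte 5: (f3 XOR 9c) XOR 6c = 6f XOR 6c = 03
byte 6: (1e XOR cd) XOR 20 = d3 XOR 20 = f3
byte 7: (58 XOR 5c) XOR 36 = 04 XOR 36 = 32

683f97511c03f332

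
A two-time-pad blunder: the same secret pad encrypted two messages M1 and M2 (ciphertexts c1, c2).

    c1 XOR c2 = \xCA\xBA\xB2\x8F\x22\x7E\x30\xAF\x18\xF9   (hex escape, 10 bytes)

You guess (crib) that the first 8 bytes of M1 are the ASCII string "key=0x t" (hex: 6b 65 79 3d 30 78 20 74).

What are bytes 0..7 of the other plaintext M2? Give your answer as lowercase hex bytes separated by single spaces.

Since c1 ⊕ c2 = M1 ⊕ M2, XORing with the guessed M1 bytes yields the corresponding M2 bytes: M2 = (c1 ⊕ c2) ⊕ M1.
byte 0: 11001010 xor 01101011 = 10100001
byte 1: 10111010 xor 01100101 = 11011111
byte 2: 10110010 xor 01111001 = 11001011
byte 3: 10001111 xor 00111101 = 10110010
byte 4: 00100010 xor 00110000 = 00010010
byte 5: 01111110 xor 01111000 = 00000110
byte 6: 00110000 xor 00100000 = 00010000
byte 7: 10101111 xor 01110100 = 11011011

a1 df cb b2 12 06 10 db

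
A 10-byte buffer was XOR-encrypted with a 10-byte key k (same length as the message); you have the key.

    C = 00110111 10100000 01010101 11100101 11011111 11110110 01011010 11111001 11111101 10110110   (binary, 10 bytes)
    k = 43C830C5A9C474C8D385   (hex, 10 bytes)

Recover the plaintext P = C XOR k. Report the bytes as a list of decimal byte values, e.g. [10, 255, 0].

[116, 104, 101, 32, 118, 50, 46, 49, 46, 51]

XOR is its own inverse, so applying the key byte-wise gives the result directly.
37 ^ 43 = 74
a0 ^ c8 = 68
55 ^ 30 = 65
e5 ^ c5 = 20
df ^ a9 = 76
f6 ^ c4 = 32
5a ^ 74 = 2e
f9 ^ c8 = 31
fd ^ d3 = 2e
b6 ^ 85 = 33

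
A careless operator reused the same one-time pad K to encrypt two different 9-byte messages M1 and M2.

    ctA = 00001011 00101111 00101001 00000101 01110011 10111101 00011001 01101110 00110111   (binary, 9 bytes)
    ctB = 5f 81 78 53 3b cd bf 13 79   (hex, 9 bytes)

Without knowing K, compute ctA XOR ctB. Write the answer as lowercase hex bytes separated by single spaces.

54 ae 51 56 48 70 a6 7d 4e

ctA ⊕ ctB = (M1 ⊕ K) ⊕ (M2 ⊕ K) = M1 ⊕ M2 — the shared key cancels under XOR.
byte 0: 0b ⊕ 5f = 54
byte 1: 2f ⊕ 81 = ae
byte 2: 29 ⊕ 78 = 51
byte 3: 05 ⊕ 53 = 56
byte 4: 73 ⊕ 3b = 48
byte 5: bd ⊕ cd = 70
byte 6: 19 ⊕ bf = a6
byte 7: 6e ⊕ 13 = 7d
byte 8: 37 ⊕ 79 = 4e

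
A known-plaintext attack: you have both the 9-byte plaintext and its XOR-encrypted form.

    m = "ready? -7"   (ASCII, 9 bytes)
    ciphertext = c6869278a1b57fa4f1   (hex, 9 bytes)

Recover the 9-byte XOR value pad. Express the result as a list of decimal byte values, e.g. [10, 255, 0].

[180, 227, 243, 28, 216, 138, 95, 137, 198]

Since ciphertext = m ⊕ pad, XORing both sides with m gives pad = m ⊕ ciphertext.
byte 0: 72 ⊕ c6 = b4
byte 1: 65 ⊕ 86 = e3
byte 2: 61 ⊕ 92 = f3
byte 3: 64 ⊕ 78 = 1c
byte 4: 79 ⊕ a1 = d8
byte 5: 3f ⊕ b5 = 8a
byte 6: 20 ⊕ 7f = 5f
byte 7: 2d ⊕ a4 = 89
byte 8: 37 ⊕ f1 = c6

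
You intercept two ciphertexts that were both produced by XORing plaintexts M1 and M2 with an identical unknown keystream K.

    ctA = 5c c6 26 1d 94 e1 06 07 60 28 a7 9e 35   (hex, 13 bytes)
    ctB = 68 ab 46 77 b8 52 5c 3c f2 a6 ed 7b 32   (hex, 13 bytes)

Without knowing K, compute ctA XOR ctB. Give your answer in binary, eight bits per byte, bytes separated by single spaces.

ctA ⊕ ctB = (M1 ⊕ K) ⊕ (M2 ⊕ K) = M1 ⊕ M2 — the shared key cancels under XOR.
byte 0: 01011100 xor 01101000 = 00110100
byte 1: 11000110 xor 10101011 = 01101101
byte 2: 00100110 xor 01000110 = 01100000
byte 3: 00011101 xor 01110111 = 01101010
byte 4: 10010100 xor 10111000 = 00101100
byte 5: 11100001 xor 01010010 = 10110011
byte 6: 00000110 xor 01011100 = 01011010
byte 7: 00000111 xor 00111100 = 00111011
byte 8: 01100000 xor 11110010 = 10010010
byte 9: 00101000 xor 10100110 = 10001110
byte 10: 10100111 xor 11101101 = 01001010
byte 11: 10011110 xor 01111011 = 11100101
byte 12: 00110101 xor 00110010 = 00000111

00110100 01101101 01100000 01101010 00101100 10110011 01011010 00111011 10010010 10001110 01001010 11100101 00000111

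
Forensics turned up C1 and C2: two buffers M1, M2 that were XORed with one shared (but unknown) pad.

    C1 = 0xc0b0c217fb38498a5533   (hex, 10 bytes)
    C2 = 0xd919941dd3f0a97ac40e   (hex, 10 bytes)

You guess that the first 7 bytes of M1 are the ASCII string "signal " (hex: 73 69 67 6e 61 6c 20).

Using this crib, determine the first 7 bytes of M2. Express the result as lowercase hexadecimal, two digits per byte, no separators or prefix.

First, C1 ⊕ C2 = (M1 ⊕ K) ⊕ (M2 ⊕ K) = M1 ⊕ M2, so the key drops out. Then M2 = (M1 ⊕ M2) ⊕ M1 over the first 7 bytes.
byte 0: (c0 XOR d9) XOR 73 = 19 XOR 73 = 6a
byte 1: (b0 XOR 19) XOR 69 = a9 XOR 69 = c0
byte 2: (c2 XOR 94) XOR 67 = 56 XOR 67 = 31
byte 3: (17 XOR 1d) XOR 6e = 0a XOR 6e = 64
byte 4: (fb XOR d3) XOR 61 = 28 XOR 61 = 49
byte 5: (38 XOR f0) XOR 6c = c8 XOR 6c = a4
byte 6: (49 XOR a9) XOR 20 = e0 XOR 20 = c0

6ac0316449a4c0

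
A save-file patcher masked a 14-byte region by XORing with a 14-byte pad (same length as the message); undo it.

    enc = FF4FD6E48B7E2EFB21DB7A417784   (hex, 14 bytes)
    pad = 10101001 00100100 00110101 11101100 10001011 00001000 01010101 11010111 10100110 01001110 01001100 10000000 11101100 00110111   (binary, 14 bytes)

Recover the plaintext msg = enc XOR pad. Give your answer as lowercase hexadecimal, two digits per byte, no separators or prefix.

ff XOR a9 = 56
4f XOR 24 = 6b
d6 XOR 35 = e3
e4 XOR ec = 08
8b XOR 8b = 00
7e XOR 08 = 76
2e XOR 55 = 7b
fb XOR d7 = 2c
21 XOR a6 = 87
db XOR 4e = 95
7a XOR 4c = 36
41 XOR 80 = c1
77 XOR ec = 9b
84 XOR 37 = b3

566be30800767b2c879536c19bb3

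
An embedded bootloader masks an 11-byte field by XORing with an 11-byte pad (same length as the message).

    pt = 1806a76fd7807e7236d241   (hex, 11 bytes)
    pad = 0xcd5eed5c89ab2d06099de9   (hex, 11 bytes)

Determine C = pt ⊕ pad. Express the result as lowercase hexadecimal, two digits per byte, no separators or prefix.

d5584a335e2b53743f4fa8

18 XOR cd = d5
06 XOR 5e = 58
a7 XOR ed = 4a
6f XOR 5c = 33
d7 XOR 89 = 5e
80 XOR ab = 2b
7e XOR 2d = 53
72 XOR 06 = 74
36 XOR 09 = 3f
d2 XOR 9d = 4f
41 XOR e9 = a8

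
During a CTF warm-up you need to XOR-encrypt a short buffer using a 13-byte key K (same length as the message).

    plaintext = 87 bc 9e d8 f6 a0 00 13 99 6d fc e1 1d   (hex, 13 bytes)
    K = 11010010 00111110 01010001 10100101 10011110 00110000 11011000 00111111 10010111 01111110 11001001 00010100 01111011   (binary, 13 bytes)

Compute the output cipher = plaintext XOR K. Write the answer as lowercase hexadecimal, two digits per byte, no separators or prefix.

5582cf7d6890d82c0e1335f566

byte 0: 10000111 XOR 11010010 = 01010101
byte 1: 10111100 XOR 00111110 = 10000010
byte 2: 10011110 XOR 01010001 = 11001111
byte 3: 11011000 XOR 10100101 = 01111101
byte 4: 11110110 XOR 10011110 = 01101000
byte 5: 10100000 XOR 00110000 = 10010000
byte 6: 00000000 XOR 11011000 = 11011000
byte 7: 00010011 XOR 00111111 = 00101100
byte 8: 10011001 XOR 10010111 = 00001110
byte 9: 01101101 XOR 01111110 = 00010011
byte 10: 11111100 XOR 11001001 = 00110101
byte 11: 11100001 XOR 00010100 = 11110101
byte 12: 00011101 XOR 01111011 = 01100110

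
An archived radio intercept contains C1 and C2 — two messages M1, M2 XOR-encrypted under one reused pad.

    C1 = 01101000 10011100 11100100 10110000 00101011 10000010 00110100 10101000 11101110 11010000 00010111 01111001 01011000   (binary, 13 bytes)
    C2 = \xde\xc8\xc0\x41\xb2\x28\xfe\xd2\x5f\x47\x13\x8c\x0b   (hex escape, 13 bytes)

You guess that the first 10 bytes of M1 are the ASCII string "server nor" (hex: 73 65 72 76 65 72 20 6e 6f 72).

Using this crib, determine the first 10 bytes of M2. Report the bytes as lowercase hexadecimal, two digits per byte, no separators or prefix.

First, C1 ⊕ C2 = (M1 ⊕ K) ⊕ (M2 ⊕ K) = M1 ⊕ M2, so the key drops out. Then M2 = (M1 ⊕ M2) ⊕ M1 over the first 10 bytes.
byte 0: (68 XOR de) XOR 73 = b6 XOR 73 = c5
byte 1: (9c XOR c8) XOR 65 = 54 XOR 65 = 31
byte 2: (e4 XOR c0) XOR 72 = 24 XOR 72 = 56
byte 3: (b0 XOR 41) XOR 76 = f1 XOR 76 = 87
byte 4: (2b XOR b2) XOR 65 = 99 XOR 65 = fc
byte 5: (82 XOR 28) XOR 72 = aa XOR 72 = d8
byte 6: (34 XOR fe) XOR 20 = ca XOR 20 = ea
byte 7: (a8 XOR d2) XOR 6e = 7a XOR 6e = 14
byte 8: (ee XOR 5f) XOR 6f = b1 XOR 6f = de
byte 9: (d0 XOR 47) XOR 72 = 97 XOR 72 = e5

c5315687fcd8ea14dee5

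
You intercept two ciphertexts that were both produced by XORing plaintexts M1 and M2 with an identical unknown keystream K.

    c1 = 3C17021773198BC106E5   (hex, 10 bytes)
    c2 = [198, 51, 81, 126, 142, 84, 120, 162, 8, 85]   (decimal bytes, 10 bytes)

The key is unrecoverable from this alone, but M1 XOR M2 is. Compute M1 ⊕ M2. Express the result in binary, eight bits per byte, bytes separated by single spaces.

11111010 00100100 01010011 01101001 11111101 01001101 11110011 01100011 00001110 10110000

c1 ⊕ c2 = (M1 ⊕ K) ⊕ (M2 ⊕ K) = M1 ⊕ M2 — the shared key cancels under XOR.
3c ^ c6 = fa
17 ^ 33 = 24
02 ^ 51 = 53
17 ^ 7e = 69
73 ^ 8e = fd
19 ^ 54 = 4d
8b ^ 78 = f3
c1 ^ a2 = 63
06 ^ 08 = 0e
e5 ^ 55 = b0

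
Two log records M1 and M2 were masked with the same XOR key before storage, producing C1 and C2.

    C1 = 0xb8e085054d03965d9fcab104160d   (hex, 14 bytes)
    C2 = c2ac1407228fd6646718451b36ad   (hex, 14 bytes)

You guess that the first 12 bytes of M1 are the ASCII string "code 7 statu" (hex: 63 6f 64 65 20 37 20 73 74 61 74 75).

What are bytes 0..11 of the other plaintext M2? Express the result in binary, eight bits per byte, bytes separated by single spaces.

00011001 00100011 11110101 01100111 01001111 10111011 01100000 01001010 10001100 10110011 10000000 01101010

First, C1 ⊕ C2 = (M1 ⊕ K) ⊕ (M2 ⊕ K) = M1 ⊕ M2, so the key drops out. Then M2 = (M1 ⊕ M2) ⊕ M1 over the first 12 bytes.
byte 0: (b8 ^ c2) ^ 63 = 7a ^ 63 = 19
byte 1: (e0 ^ ac) ^ 6f = 4c ^ 6f = 23
byte 2: (85 ^ 14) ^ 64 = 91 ^ 64 = f5
byte 3: (05 ^ 07) ^ 65 = 02 ^ 65 = 67
byte 4: (4d ^ 22) ^ 20 = 6f ^ 20 = 4f
byte 5: (03 ^ 8f) ^ 37 = 8c ^ 37 = bb
byte 6: (96 ^ d6) ^ 20 = 40 ^ 20 = 60
byte 7: (5d ^ 64) ^ 73 = 39 ^ 73 = 4a
byte 8: (9f ^ 67) ^ 74 = f8 ^ 74 = 8c
byte 9: (ca ^ 18) ^ 61 = d2 ^ 61 = b3
byte 10: (b1 ^ 45) ^ 74 = f4 ^ 74 = 80
byte 11: (04 ^ 1b) ^ 75 = 1f ^ 75 = 6a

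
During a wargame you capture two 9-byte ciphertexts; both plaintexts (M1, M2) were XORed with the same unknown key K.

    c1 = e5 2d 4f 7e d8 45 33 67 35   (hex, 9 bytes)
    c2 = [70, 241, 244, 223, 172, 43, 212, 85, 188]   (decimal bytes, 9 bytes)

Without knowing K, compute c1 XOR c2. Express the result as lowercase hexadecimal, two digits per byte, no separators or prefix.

c1 ⊕ c2 = (M1 ⊕ K) ⊕ (M2 ⊕ K) = M1 ⊕ M2 — the shared key cancels under XOR.
byte 0: 229 XOR  70 = 163
byte 1:  45 XOR 241 = 220
byte 2:  79 XOR 244 = 187
byte 3: 126 XOR 223 = 161
byte 4: 216 XOR 172 = 116
byte 5:  69 XOR  43 = 110
byte 6:  51 XOR 212 = 231
byte 7: 103 XOR  85 =  50
byte 8:  53 XOR 188 = 137

a3dcbba1746ee73289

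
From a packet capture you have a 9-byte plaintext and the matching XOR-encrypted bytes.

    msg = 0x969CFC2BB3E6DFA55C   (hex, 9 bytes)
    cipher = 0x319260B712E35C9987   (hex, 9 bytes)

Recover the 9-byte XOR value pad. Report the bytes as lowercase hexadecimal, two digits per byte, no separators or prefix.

a70e9c9ca105833cdb

Since cipher = msg ⊕ pad, XORing both sides with msg gives pad = msg ⊕ cipher.
96 ^ 31 = a7
9c ^ 92 = 0e
fc ^ 60 = 9c
2b ^ b7 = 9c
b3 ^ 12 = a1
e6 ^ e3 = 05
df ^ 5c = 83
a5 ^ 99 = 3c
5c ^ 87 = db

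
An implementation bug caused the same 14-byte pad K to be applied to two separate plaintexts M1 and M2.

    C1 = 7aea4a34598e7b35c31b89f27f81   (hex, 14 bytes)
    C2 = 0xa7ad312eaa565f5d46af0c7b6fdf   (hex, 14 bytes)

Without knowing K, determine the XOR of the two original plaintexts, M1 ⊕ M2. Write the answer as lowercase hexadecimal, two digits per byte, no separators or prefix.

dd477b1af3d8246885b48589105e

C1 ⊕ C2 = (M1 ⊕ K) ⊕ (M2 ⊕ K) = M1 ⊕ M2 — the shared key cancels under XOR.
byte 0: 7a ⊕ a7 = dd
byte 1: ea ⊕ ad = 47
byte 2: 4a ⊕ 31 = 7b
byte 3: 34 ⊕ 2e = 1a
byte 4: 59 ⊕ aa = f3
byte 5: 8e ⊕ 56 = d8
byte 6: 7b ⊕ 5f = 24
byte 7: 35 ⊕ 5d = 68
byte 8: c3 ⊕ 46 = 85
byte 9: 1b ⊕ af = b4
byte 10: 89 ⊕ 0c = 85
byte 11: f2 ⊕ 7b = 89
byte 12: 7f ⊕ 6f = 10
byte 13: 81 ⊕ df = 5e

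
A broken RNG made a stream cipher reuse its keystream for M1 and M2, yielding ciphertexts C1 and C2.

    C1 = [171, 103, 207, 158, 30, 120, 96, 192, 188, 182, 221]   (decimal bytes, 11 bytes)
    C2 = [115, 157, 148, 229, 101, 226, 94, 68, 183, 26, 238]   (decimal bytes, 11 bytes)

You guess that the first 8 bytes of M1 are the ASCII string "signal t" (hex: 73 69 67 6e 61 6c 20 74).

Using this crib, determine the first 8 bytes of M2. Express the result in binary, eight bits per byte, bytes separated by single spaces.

10101011 10010011 00111100 00010101 00011010 11110110 00011110 11110000

First, C1 ⊕ C2 = (M1 ⊕ K) ⊕ (M2 ⊕ K) = M1 ⊕ M2, so the key drops out. Then M2 = (M1 ⊕ M2) ⊕ M1 over the first 8 bytes.
byte 0: (ab ⊕ 73) ⊕ 73 = d8 ⊕ 73 = ab
byte 1: (67 ⊕ 9d) ⊕ 69 = fa ⊕ 69 = 93
byte 2: (cf ⊕ 94) ⊕ 67 = 5b ⊕ 67 = 3c
byte 3: (9e ⊕ e5) ⊕ 6e = 7b ⊕ 6e = 15
byte 4: (1e ⊕ 65) ⊕ 61 = 7b ⊕ 61 = 1a
byte 5: (78 ⊕ e2) ⊕ 6c = 9a ⊕ 6c = f6
byte 6: (60 ⊕ 5e) ⊕ 20 = 3e ⊕ 20 = 1e
byte 7: (c0 ⊕ 44) ⊕ 74 = 84 ⊕ 74 = f0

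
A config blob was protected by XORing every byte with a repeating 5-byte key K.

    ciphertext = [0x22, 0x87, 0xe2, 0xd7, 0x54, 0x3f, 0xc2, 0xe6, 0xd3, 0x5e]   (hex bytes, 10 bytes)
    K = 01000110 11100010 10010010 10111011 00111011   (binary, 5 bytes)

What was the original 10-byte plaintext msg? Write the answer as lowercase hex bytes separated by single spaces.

The 5-byte key repeats, so the effective keystream is 46 e2 92 bb 3b 46 e2 92 bb 3b.
byte 0: 22 XOR 46 = 64
byte 1: 87 XOR e2 = 65
byte 2: e2 XOR 92 = 70
byte 3: d7 XOR bb = 6c
byte 4: 54 XOR 3b = 6f
byte 5: 3f XOR 46 = 79
byte 6: c2 XOR e2 = 20
byte 7: e6 XOR 92 = 74
byte 8: d3 XOR bb = 68
byte 9: 5e XOR 3b = 65

64 65 70 6c 6f 79 20 74 68 65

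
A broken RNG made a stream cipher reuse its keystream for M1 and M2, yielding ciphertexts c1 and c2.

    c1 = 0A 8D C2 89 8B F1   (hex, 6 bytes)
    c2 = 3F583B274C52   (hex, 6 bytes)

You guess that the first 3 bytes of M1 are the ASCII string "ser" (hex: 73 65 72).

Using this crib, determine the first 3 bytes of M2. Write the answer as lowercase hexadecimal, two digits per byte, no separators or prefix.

First, c1 ⊕ c2 = (M1 ⊕ K) ⊕ (M2 ⊕ K) = M1 ⊕ M2, so the key drops out. Then M2 = (M1 ⊕ M2) ⊕ M1 over the first 3 bytes.
byte 0: (0a XOR 3f) XOR 73 = 35 XOR 73 = 46
byte 1: (8d XOR 58) XOR 65 = d5 XOR 65 = b0
byte 2: (c2 XOR 3b) XOR 72 = f9 XOR 72 = 8b

46b08b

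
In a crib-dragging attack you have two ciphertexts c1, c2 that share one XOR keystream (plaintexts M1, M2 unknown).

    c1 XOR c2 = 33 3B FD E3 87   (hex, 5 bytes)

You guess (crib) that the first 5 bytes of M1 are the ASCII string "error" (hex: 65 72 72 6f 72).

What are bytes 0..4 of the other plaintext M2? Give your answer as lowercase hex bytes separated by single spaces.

56 49 8f 8c f5

Since c1 ⊕ c2 = M1 ⊕ M2, XORing with the guessed M1 bytes yields the corresponding M2 bytes: M2 = (c1 ⊕ c2) ⊕ M1.
00110011 XOR 01100101 = 01010110
00111011 XOR 01110010 = 01001001
11111101 XOR 01110010 = 10001111
11100011 XOR 01101111 = 10001100
10000111 XOR 01110010 = 11110101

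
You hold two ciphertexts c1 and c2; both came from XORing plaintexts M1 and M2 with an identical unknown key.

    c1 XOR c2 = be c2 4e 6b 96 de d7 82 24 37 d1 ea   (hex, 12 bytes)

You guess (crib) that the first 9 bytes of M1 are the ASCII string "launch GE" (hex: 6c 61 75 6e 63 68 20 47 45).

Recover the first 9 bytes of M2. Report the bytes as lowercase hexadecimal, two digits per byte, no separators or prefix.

d2a33b05f5b6f7c561

Since c1 ⊕ c2 = M1 ⊕ M2, XORing with the guessed M1 bytes yields the corresponding M2 bytes: M2 = (c1 ⊕ c2) ⊕ M1.
be xor 6c = d2
c2 xor 61 = a3
4e xor 75 = 3b
6b xor 6e = 05
96 xor 63 = f5
de xor 68 = b6
d7 xor 20 = f7
82 xor 47 = c5
24 xor 45 = 61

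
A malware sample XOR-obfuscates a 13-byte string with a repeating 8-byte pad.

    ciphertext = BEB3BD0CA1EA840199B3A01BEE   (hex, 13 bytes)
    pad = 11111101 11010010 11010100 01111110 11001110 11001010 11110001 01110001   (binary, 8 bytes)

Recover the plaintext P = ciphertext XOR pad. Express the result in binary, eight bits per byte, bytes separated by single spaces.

The 8-byte key repeats, so the effective keystream is fd d2 d4 7e ce ca f1 71 fd d2 d4 7e ce.
byte 0: be ^ fd = 43
byte 1: b3 ^ d2 = 61
byte 2: bd ^ d4 = 69
byte 3: 0c ^ 7e = 72
byte 4: a1 ^ ce = 6f
byte 5: ea ^ ca = 20
byte 6: 84 ^ f1 = 75
byte 7: 01 ^ 71 = 70
byte 8: 99 ^ fd = 64
byte 9: b3 ^ d2 = 61
byte 10: a0 ^ d4 = 74
byte 11: 1b ^ 7e = 65
byte 12: ee ^ ce = 20

01000011 01100001 01101001 01110010 01101111 00100000 01110101 01110000 01100100 01100001 01110100 01100101 00100000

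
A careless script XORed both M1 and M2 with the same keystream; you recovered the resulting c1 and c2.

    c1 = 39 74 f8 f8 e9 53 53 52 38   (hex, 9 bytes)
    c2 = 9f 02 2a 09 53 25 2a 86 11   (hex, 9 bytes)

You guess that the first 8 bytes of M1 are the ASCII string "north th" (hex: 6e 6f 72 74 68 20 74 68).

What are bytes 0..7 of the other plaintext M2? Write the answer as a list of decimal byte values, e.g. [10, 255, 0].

[200, 25, 160, 133, 210, 86, 13, 188]

First, c1 ⊕ c2 = (M1 ⊕ K) ⊕ (M2 ⊕ K) = M1 ⊕ M2, so the key drops out. Then M2 = (M1 ⊕ M2) ⊕ M1 over the first 8 bytes.
byte 0: (39 XOR 9f) XOR 6e = a6 XOR 6e = c8
byte 1: (74 XOR 02) XOR 6f = 76 XOR 6f = 19
byte 2: (f8 XOR 2a) XOR 72 = d2 XOR 72 = a0
byte 3: (f8 XOR 09) XOR 74 = f1 XOR 74 = 85
byte 4: (e9 XOR 53) XOR 68 = ba XOR 68 = d2
byte 5: (53 XOR 25) XOR 20 = 76 XOR 20 = 56
byte 6: (53 XOR 2a) XOR 74 = 79 XOR 74 = 0d
byte 7: (52 XOR 86) XOR 68 = d4 XOR 68 = bc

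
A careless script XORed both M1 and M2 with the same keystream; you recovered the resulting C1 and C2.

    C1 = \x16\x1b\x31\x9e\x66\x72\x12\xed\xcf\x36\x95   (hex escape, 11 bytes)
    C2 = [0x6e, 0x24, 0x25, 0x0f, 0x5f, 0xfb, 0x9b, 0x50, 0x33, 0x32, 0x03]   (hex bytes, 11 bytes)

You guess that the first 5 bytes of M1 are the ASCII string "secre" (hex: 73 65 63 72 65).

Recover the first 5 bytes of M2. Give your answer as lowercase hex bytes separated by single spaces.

First, C1 ⊕ C2 = (M1 ⊕ K) ⊕ (M2 ⊕ K) = M1 ⊕ M2, so the key drops out. Then M2 = (M1 ⊕ M2) ⊕ M1 over the first 5 bytes.
byte 0: (16 XOR 6e) XOR 73 = 78 XOR 73 = 0b
byte 1: (1b XOR 24) XOR 65 = 3f XOR 65 = 5a
byte 2: (31 XOR 25) XOR 63 = 14 XOR 63 = 77
byte 3: (9e XOR 0f) XOR 72 = 91 XOR 72 = e3
byte 4: (66 XOR 5f) XOR 65 = 39 XOR 65 = 5c

0b 5a 77 e3 5c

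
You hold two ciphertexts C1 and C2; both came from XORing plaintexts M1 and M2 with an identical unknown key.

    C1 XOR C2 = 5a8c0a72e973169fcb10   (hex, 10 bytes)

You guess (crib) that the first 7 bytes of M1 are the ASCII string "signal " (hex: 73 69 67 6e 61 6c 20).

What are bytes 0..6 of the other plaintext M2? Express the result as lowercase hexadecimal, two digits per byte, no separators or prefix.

29e56d1c881f36

Since C1 ⊕ C2 = M1 ⊕ M2, XORing with the guessed M1 bytes yields the corresponding M2 bytes: M2 = (C1 ⊕ C2) ⊕ M1.
byte 0: 01011010 XOR 01110011 = 00101001
byte 1: 10001100 XOR 01101001 = 11100101
byte 2: 00001010 XOR 01100111 = 01101101
byte 3: 01110010 XOR 01101110 = 00011100
byte 4: 11101001 XOR 01100001 = 10001000
byte 5: 01110011 XOR 01101100 = 00011111
byte 6: 00010110 XOR 00100000 = 00110110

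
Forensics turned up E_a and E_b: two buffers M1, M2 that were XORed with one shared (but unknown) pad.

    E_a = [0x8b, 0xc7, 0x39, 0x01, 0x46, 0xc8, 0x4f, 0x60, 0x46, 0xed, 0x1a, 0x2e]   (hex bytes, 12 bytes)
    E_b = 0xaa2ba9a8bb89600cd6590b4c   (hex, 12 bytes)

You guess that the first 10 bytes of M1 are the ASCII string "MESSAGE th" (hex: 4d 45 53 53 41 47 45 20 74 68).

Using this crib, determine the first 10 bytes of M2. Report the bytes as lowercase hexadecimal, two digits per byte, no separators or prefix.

6ca9c3fabc066a4ce4dc

First, E_a ⊕ E_b = (M1 ⊕ K) ⊕ (M2 ⊕ K) = M1 ⊕ M2, so the key drops out. Then M2 = (M1 ⊕ M2) ⊕ M1 over the first 10 bytes.
byte 0: (8b xor aa) xor 4d = 21 xor 4d = 6c
byte 1: (c7 xor 2b) xor 45 = ec xor 45 = a9
byte 2: (39 xor a9) xor 53 = 90 xor 53 = c3
byte 3: (01 xor a8) xor 53 = a9 xor 53 = fa
byte 4: (46 xor bb) xor 41 = fd xor 41 = bc
byte 5: (c8 xor 89) xor 47 = 41 xor 47 = 06
byte 6: (4f xor 60) xor 45 = 2f xor 45 = 6a
byte 7: (60 xor 0c) xor 20 = 6c xor 20 = 4c
byte 8: (46 xor d6) xor 74 = 90 xor 74 = e4
byte 9: (ed xor 59) xor 68 = b4 xor 68 = dc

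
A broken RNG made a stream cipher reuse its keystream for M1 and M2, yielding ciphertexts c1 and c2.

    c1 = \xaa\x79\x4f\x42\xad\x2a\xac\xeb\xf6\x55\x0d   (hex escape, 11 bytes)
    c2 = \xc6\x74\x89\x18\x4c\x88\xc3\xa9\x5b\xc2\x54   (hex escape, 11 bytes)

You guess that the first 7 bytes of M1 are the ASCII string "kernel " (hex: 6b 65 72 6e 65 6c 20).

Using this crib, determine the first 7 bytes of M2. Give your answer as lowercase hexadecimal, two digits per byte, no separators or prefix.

0768b43484ce4f

First, c1 ⊕ c2 = (M1 ⊕ K) ⊕ (M2 ⊕ K) = M1 ⊕ M2, so the key drops out. Then M2 = (M1 ⊕ M2) ⊕ M1 over the first 7 bytes.
byte 0: (aa ⊕ c6) ⊕ 6b = 6c ⊕ 6b = 07
byte 1: (79 ⊕ 74) ⊕ 65 = 0d ⊕ 65 = 68
byte 2: (4f ⊕ 89) ⊕ 72 = c6 ⊕ 72 = b4
byte 3: (42 ⊕ 18) ⊕ 6e = 5a ⊕ 6e = 34
byte 4: (ad ⊕ 4c) ⊕ 65 = e1 ⊕ 65 = 84
byte 5: (2a ⊕ 88) ⊕ 6c = a2 ⊕ 6c = ce
byte 6: (ac ⊕ c3) ⊕ 20 = 6f ⊕ 20 = 4f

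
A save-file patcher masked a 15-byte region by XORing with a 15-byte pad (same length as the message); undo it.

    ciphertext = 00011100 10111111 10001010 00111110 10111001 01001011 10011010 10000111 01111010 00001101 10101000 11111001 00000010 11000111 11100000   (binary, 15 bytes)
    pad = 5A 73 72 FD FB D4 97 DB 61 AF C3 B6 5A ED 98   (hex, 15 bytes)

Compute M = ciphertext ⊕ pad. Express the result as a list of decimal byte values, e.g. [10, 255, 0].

[70, 204, 248, 195, 66, 159, 13, 92, 27, 162, 107, 79, 88, 42, 120]

byte 0: 1c xor 5a = 46
byte 1: bf xor 73 = cc
byte 2: 8a xor 72 = f8
byte 3: 3e xor fd = c3
byte 4: b9 xor fb = 42
byte 5: 4b xor d4 = 9f
byte 6: 9a xor 97 = 0d
byte 7: 87 xor db = 5c
byte 8: 7a xor 61 = 1b
byte 9: 0d xor af = a2
byte 10: a8 xor c3 = 6b
byte 11: f9 xor b6 = 4f
byte 12: 02 xor 5a = 58
byte 13: c7 xor ed = 2a
byte 14: e0 xor 98 = 78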